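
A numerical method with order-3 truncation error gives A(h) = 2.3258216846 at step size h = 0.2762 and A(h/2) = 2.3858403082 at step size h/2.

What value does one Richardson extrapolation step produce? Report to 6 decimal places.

2.394414

r = 3, so 2^r = 8.
Top: 8(2.3858403082) − (2.3258216846) = 16.7609007810
Denominator 8 − 1 = 7.
16.7609007810 ÷ 7 = 2.3944143973
Gap between inputs: 6.002e-02; correction applied: +0.0085740891.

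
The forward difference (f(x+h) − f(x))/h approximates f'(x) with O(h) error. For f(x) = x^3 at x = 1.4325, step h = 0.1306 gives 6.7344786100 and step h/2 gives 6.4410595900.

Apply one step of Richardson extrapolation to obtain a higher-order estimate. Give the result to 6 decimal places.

Order 1 gives 2^r = 2 and 2^r − 1 = 1.
Numerator 2·A(h/2) − A(h) = 2·6.4410595900 − 6.7344786100 = 6.1476405700
6.1476405700 ÷ 1 = 6.1476405700

6.147641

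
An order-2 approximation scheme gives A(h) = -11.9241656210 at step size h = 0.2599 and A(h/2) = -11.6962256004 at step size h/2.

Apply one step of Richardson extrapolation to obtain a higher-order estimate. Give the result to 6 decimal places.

r = 2: numerator weight 4, denominator 3.
4·(-11.6962256004) − (-11.9241656210) = -34.8607367806
(-34.8607367806) ÷ 3 = -11.6202455935
Correction |R − A(h/2)| = 7.598e-02; gap |A(h/2) − A(h)| = 2.279e-01.

-11.620246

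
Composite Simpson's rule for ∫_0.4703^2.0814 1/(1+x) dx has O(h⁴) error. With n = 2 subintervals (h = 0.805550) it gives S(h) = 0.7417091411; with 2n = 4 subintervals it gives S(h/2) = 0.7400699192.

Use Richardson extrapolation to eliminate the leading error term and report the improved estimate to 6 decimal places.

With r = 4 the leading error scales as h^4, so the weight is 2^4 = 16.
Weighted: 11.8411187072 − 0.7417091411 = 11.0994095661
(16*0.7400699192 − 0.7417091411)/(16 − 1) = 0.7399606377

0.739961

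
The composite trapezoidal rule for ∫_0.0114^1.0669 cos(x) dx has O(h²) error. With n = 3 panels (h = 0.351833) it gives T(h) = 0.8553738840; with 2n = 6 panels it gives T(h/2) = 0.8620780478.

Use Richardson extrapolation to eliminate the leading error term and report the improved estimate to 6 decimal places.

Error is O(h^2); halving h shrinks it by 2^2 = 4.
4×0.8620780478 = 3.4483121912; 3.4483121912 − 0.8553738840 = 2.5929383072
Extrapolated: 2.5929383072 / 3 = 0.8643127691

0.864313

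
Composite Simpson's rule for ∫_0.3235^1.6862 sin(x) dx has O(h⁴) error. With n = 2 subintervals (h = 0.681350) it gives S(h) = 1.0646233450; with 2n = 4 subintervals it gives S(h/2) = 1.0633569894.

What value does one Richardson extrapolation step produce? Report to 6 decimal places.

1.063273

Leading term ∝ h^4; use weight 16 = 2^4.
Weighted: 17.0137118304 − 1.0646233450 = 15.9490884854
Extrapolated: 15.9490884854 / 15 = 1.0632725657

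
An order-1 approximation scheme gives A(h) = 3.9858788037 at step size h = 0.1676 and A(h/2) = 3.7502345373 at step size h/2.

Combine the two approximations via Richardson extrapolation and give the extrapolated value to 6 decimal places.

Error is O(h^1); halving h shrinks it by 2^1 = 2.
2^1*A(h/2) = 7.5004690746; minus A(h) gives 3.5145902709.
3.5145902709 ÷ 1 = 3.5145902709
Correction |R − A(h/2)| = 2.356e-01; gap |A(h/2) − A(h)| = 2.356e-01.

3.514590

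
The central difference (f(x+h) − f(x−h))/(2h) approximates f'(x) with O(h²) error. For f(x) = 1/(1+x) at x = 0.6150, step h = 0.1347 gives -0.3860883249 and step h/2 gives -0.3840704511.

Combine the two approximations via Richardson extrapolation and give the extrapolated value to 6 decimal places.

-0.383398

Method order is 2; weight 2^2 = 4.
4·(-0.3840704511) = -1.5362818044; (-1.5362818044) − (-0.3860883249) = -1.1501934795
Divide by 2^2 − 1 = 3.
So the Richardson estimate is -0.3833978265.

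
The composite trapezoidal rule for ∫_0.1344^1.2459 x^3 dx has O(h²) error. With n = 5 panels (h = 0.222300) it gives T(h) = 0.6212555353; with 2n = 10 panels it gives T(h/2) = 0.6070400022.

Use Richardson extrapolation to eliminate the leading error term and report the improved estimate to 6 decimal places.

Order 2 gives 2^r = 4 and 2^r − 1 = 3.
4 × 0.6070400022 − 0.6212555353 = 1.8069044735
1.8069044735 ÷ 3 = 0.6023014912

0.602301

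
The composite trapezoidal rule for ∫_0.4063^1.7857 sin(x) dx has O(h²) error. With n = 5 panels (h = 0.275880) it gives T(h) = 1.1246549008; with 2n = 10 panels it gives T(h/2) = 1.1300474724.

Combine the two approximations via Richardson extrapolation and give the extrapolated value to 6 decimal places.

With r = 2 the leading error scales as h^2, so the weight is 2^2 = 4.
Numerator 4·A(h/2) − A(h) = 4·1.1300474724 − 1.1246549008 = 3.3955349888
Denominator 4 − 1 = 3.
(4·1.1300474724 − 1.1246549008)/(4 − 1) = 1.1318449963

1.131845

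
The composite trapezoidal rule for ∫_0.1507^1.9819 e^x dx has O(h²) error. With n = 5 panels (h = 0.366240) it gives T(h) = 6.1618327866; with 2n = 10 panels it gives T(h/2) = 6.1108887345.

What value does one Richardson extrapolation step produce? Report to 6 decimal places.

6.093907

Error is O(h^2); halving h shrinks it by 2^2 = 4.
4·6.1108887345 − 6.1618327866 = 18.2817221514
Divide by 2^2 − 1 = 3.
Result: 6.0939073838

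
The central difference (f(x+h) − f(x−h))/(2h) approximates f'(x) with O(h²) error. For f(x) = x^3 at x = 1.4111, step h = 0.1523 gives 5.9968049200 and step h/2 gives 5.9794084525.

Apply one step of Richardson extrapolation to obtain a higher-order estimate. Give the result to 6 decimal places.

5.973610

r = 2, so 2^r = 4.
4 × 5.9794084525 − 5.9968049200 = 17.9208288900
17.9208288900 ÷ 3 = 5.9736096300
Shift from A(h/2): −0.0057988225.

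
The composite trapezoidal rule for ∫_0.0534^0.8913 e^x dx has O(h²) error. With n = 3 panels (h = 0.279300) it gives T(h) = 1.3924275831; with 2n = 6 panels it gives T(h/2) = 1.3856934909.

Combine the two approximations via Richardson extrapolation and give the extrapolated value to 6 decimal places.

Leading term ∝ h^2; use weight 4 = 2^2.
4×1.3856934909 − 1.3924275831 = 4.1503463805
Denominator 4 − 1 = 3.
Extrapolated: 4.1503463805 / 3 = 1.3834487935
Shift from A(h/2): −0.0022446974.

1.383449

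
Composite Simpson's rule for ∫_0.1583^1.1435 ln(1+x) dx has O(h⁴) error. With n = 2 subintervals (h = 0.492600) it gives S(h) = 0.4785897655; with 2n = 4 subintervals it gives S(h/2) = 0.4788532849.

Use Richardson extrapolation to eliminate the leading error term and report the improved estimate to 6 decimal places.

With r = 4 the leading error scales as h^4, so the weight is 2^4 = 16.
A(h/2) − A(h) = 0.4788532849 − 0.4785897655 = 0.0002635194
Correction (A(h/2) − A(h))/(16 − 1) = 0.0002635194/15 = 0.0000175680
R = A(h/2) + (A(h/2) − A(h))/15 = 0.4788532849 + 0.0000175680 = 0.4788708529
Correction |R − A(h/2)| = 1.757e-05; gap |A(h/2) − A(h)| = 2.635e-04.

0.478871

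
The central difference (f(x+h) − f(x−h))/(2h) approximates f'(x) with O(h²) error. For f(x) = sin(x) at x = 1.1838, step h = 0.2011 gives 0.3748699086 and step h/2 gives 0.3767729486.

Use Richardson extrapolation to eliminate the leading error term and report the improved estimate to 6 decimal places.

r = 2: numerator weight 4, denominator 3.
4 × 0.3767729486 = 1.5070917944; subtract 0.3748699086 → 1.1322218858
Extrapolated: 1.1322218858 / 3 = 0.3774072953

0.377407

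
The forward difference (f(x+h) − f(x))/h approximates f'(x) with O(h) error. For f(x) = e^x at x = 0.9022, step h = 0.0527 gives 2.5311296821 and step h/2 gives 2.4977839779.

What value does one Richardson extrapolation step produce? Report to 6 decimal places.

The method has order 1: 2^1 = 2.
A(h/2) − A(h) = 2.4977839779 − 2.5311296821 = -0.0333457042
Divide by 2^1 − 1 = 1: (-0.0333457042)/1 = -0.0333457042
R = A(h/2) + (A(h/2) − A(h))/1 = 2.4977839779 − 0.0333457042 = 2.4644382737
Shift from A(h/2): −0.0333457042.

2.464438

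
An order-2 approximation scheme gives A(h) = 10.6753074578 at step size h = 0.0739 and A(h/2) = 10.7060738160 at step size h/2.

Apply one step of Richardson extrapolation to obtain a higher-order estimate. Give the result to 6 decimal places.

10.716329

With r = 2 the leading error scales as h^2, so the weight is 2^2 = 4.
4·10.7060738160 = 42.8242952640; 42.8242952640 − 10.6753074578 = 32.1489878062
Divide by 2^2 − 1 = 3.
Extrapolated: 32.1489878062 / 3 = 10.7163292687
Correction |R − A(h/2)| = 1.026e-02; gap |A(h/2) − A(h)| = 3.077e-02.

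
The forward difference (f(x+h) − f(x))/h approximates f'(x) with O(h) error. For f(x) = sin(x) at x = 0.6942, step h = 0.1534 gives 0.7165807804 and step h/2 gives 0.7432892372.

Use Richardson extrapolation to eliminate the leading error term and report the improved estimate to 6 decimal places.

0.769998

Leading term ∝ h^1; use weight 2 = 2^1.
Numerator 2·A(h/2) − A(h) = 2·0.7432892372 − 0.7165807804 = 0.7699976940
Extrapolated: 0.7699976940 / 1 = 0.7699976940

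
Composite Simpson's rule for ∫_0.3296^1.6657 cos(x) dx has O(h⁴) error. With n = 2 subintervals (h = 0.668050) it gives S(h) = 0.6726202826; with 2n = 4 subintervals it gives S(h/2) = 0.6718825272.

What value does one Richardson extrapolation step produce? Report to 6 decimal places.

Order 4 gives 2^r = 16 and 2^r − 1 = 15.
Numerator 16 × A(h/2) − A(h) = 16 × 0.6718825272 − 0.6726202826 = 10.0775001526
Extrapolated: 10.0775001526 / 15 = 0.6718333435

0.671833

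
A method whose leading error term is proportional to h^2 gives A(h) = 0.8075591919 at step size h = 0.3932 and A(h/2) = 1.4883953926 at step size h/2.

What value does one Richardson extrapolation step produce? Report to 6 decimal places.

r = 2, so 2^r = 4.
Weighted: 5.9535815704 − 0.8075591919 = 5.1460223785
R = 5.1460223785/3 = 1.7153407928

1.715341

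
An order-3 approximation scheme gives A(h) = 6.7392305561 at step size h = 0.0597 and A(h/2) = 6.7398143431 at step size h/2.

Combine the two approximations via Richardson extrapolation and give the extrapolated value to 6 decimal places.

With r = 3 the leading error scales as h^3, so the weight is 2^3 = 8.
Numerator 8*A(h/2) − A(h) = 8*6.7398143431 − 6.7392305561 = 47.1792841887
Extrapolated: 47.1792841887 / 7 = 6.7398977412

6.739898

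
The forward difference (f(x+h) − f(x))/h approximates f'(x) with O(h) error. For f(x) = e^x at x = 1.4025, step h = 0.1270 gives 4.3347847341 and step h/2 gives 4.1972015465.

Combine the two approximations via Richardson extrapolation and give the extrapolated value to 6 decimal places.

Error is O(h^1); halving h shrinks it by 2^1 = 2.
A(h/2) − A(h) = 4.1972015465 − 4.3347847341 = -0.1375831876
Correction (A(h/2) − A(h))/(2 − 1) = (-0.1375831876)/1 = -0.1375831876
R = 4.1972015465 − 0.1375831876 = 4.0596183589
Gap between inputs: 1.376e-01; correction applied: −0.1375831876.

4.059618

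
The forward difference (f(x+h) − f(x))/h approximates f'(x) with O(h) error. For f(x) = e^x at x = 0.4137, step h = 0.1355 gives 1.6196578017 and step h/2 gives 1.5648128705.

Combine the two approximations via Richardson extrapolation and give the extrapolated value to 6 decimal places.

With r = 1 the leading error scales as h^1, so the weight is 2^1 = 2.
Weighted: 3.1296257410 − 1.6196578017 = 1.5099679393
Divide by 2^1 − 1 = 1.
R = 1.5099679393/1 = 1.5099679393
Gap between inputs: 5.484e-02; correction applied: −0.0548449312.

1.509968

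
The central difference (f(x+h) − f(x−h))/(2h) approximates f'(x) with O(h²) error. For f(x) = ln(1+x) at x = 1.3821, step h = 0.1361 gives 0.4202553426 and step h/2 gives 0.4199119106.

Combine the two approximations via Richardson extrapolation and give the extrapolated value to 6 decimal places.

Leading term ∝ h^2; use weight 4 = 2^2.
4 × 0.4199119106 − 0.4202553426 = 1.2593922998
Extrapolated: 1.2593922998 / 3 = 0.4197974333

0.419797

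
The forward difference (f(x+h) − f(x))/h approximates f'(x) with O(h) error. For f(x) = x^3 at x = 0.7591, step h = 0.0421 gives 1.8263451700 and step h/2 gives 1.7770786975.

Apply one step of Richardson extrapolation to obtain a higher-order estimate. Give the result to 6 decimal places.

The method has order 1: 2^1 = 2.
2·1.7770786975 − 1.8263451700 = 1.7278122250
Divide by 2^1 − 1 = 1.
1.7278122250 ÷ 1 = 1.7278122250
Correction |R − A(h/2)| = 4.927e-02; gap |A(h/2) − A(h)| = 4.927e-02.

1.727812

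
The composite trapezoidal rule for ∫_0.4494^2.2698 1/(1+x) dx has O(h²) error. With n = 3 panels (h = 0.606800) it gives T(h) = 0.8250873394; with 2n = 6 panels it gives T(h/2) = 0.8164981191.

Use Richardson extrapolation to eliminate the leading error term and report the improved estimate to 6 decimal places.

0.813635

r = 2: numerator weight 4, denominator 3.
Numerator 4 × A(h/2) − A(h) = 4 × 0.8164981191 − 0.8250873394 = 2.4409051370
R = 2.4409051370/3 = 0.8136350457
Shift from A(h/2): −0.0028630734.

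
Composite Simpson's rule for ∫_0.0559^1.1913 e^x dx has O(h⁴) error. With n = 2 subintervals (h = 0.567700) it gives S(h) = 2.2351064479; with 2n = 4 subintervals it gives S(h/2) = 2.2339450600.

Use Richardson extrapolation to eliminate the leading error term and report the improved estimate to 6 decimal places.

Leading term ∝ h^4; use weight 16 = 2^4.
Difference of the inputs: 2.2339450600 − 2.2351064479 = -0.0011613879
Correction (A(h/2) − A(h))/(16 − 1) = (-0.0011613879)/15 = -0.0000774259
R = 2.2339450600 − 0.0000774259 = 2.2338676341

2.233868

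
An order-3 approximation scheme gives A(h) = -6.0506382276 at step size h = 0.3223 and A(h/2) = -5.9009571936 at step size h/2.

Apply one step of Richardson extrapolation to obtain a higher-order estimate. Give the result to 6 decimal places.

-5.879574

Order 3 gives 2^r = 8 and 2^r − 1 = 7.
8×(-5.9009571936) − (-6.0506382276) = -41.1570193212
R = (-41.1570193212)/7 = -5.8795741887
Gap between inputs: 1.497e-01; correction applied: +0.0213830049.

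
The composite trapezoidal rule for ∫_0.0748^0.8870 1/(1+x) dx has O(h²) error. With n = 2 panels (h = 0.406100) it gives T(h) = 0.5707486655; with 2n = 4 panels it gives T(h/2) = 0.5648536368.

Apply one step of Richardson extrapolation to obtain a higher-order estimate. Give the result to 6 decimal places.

Error is O(h^2); halving h shrinks it by 2^2 = 4.
Difference of the inputs: 0.5648536368 − 0.5707486655 = -0.0058950287
Correction (A(h/2) − A(h))/(4 − 1) = (-0.0058950287)/3 = -0.0019650096
R = A(h/2) + (A(h/2) − A(h))/3 = 0.5648536368 − 0.0019650096 = 0.5628886272
Correction |R − A(h/2)| = 1.965e-03; gap |A(h/2) − A(h)| = 5.895e-03.

0.562889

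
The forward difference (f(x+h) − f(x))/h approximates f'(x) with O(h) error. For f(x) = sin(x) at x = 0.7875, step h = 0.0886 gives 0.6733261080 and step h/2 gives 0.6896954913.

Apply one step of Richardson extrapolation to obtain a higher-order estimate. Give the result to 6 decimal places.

With r = 1 the leading error scales as h^1, so the weight is 2^1 = 2.
Weighted: 1.3793909826 − 0.6733261080 = 0.7060648746
(2·0.6896954913 − 0.6733261080)/(2 − 1) = 0.7060648746
Gap between inputs: 1.637e-02; correction applied: +0.0163693833.

0.706065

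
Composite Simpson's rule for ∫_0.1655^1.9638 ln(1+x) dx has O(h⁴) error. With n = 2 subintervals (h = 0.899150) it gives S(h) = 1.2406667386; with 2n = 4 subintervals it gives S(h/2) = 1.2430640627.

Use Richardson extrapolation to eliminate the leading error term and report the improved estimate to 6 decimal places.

The method has order 4: 2^4 = 16.
Weighted: 19.8890250032 − 1.2406667386 = 18.6483582646
Divide by 2^4 − 1 = 15.
R = 18.6483582646/15 = 1.2432238843

1.243224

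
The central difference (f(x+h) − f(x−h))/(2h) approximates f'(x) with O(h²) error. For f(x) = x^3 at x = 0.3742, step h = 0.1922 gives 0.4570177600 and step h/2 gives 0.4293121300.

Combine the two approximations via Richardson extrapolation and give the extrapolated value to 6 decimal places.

0.420077

Leading term ∝ h^2; use weight 4 = 2^2.
2^2 × A(h/2) = 1.7172485200; minus A(h) gives 1.2602307600.
Divide by 2^2 − 1 = 3.
Result: 0.4200769200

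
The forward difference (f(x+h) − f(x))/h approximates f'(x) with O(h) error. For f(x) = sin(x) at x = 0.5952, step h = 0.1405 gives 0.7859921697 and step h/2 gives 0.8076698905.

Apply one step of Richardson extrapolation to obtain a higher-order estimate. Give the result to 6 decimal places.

0.829348

The method has order 1: 2^1 = 2.
Weighted: 1.6153397810 − 0.7859921697 = 0.8293476113
Extrapolated: 0.8293476113 / 1 = 0.8293476113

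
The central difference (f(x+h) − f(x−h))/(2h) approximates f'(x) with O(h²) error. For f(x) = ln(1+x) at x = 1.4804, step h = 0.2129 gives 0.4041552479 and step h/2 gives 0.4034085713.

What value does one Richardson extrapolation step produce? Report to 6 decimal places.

0.403160

r = 2, so 2^r = 4.
Difference of the inputs: 0.4034085713 − 0.4041552479 = -0.0007466766
Correction (A(h/2) − A(h))/(4 − 1) = (-0.0007466766)/3 = -0.0002488922
R = 0.4034085713 − 0.0002488922 = 0.4031596791
Correction |R − A(h/2)| = 2.489e-04; gap |A(h/2) − A(h)| = 7.467e-04.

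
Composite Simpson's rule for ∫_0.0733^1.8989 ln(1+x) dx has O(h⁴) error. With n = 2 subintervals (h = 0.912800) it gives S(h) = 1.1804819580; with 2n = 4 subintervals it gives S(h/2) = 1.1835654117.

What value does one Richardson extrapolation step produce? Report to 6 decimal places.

1.183771

r = 4: numerator weight 16, denominator 15.
16×1.1835654117 − 1.1804819580 = 17.7565646292
Extrapolated: 17.7565646292 / 15 = 1.1837709753
Correction |R − A(h/2)| = 2.056e-04; gap |A(h/2) − A(h)| = 3.083e-03.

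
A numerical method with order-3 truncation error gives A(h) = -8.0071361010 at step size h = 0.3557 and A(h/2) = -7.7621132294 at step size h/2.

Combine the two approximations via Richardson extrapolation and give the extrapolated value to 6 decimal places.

Leading term ∝ h^3; use weight 8 = 2^3.
Top: 8(-7.7621132294) − (-8.0071361010) = -54.0897697342
(8×(-7.7621132294) − (-8.0071361010))/(8 − 1) = -7.7271099620
Correction |R − A(h/2)| = 3.500e-02; gap |A(h/2) − A(h)| = 2.450e-01.

-7.727110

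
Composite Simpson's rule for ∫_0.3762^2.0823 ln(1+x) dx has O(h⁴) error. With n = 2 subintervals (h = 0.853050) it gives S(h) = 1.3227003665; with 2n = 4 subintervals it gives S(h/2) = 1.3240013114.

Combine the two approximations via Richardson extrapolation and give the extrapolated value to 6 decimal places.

1.324088

Method order is 4; weight 2^4 = 16.
Difference of the inputs: 1.3240013114 − 1.3227003665 = 0.0013009449
Divide by 2^4 − 1 = 15: 0.0013009449/15 = 0.0000867297
R = 1.3240013114 + 0.0000867297 = 1.3240880411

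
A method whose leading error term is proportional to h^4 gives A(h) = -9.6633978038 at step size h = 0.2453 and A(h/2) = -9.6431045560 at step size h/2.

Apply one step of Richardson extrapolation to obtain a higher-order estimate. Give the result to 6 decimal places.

Leading term ∝ h^4; use weight 16 = 2^4.
16 × (-9.6431045560) − (-9.6633978038) = -144.6262750922
(16 × (-9.6431045560) − (-9.6633978038))/(16 − 1) = -9.6417516728

-9.641752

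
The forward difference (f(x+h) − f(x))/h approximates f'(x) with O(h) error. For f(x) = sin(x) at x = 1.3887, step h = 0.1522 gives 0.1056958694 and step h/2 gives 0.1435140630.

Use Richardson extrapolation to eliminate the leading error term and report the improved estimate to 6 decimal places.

0.181332

r = 1, so 2^r = 2.
2*0.1435140630 − 0.1056958694 = 0.1813322566
(2*0.1435140630 − 0.1056958694)/(2 − 1) = 0.1813322566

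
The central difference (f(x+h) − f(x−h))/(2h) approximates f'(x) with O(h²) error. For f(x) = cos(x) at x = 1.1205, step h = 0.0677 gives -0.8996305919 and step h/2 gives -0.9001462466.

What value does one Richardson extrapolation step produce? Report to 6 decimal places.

-0.900318

r = 2, so 2^r = 4.
Weighted: (-3.6005849864) − (-0.8996305919) = -2.7009543945
Denominator 4 − 1 = 3.
Extrapolated: (-2.7009543945) / 3 = -0.9003181315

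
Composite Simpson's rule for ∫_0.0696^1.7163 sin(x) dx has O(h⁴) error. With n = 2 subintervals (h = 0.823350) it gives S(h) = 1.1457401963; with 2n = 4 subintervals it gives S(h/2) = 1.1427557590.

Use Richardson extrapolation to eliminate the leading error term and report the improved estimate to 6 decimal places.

With r = 4 the leading error scales as h^4, so the weight is 2^4 = 16.
Numerator 16*A(h/2) − A(h) = 16*1.1427557590 − 1.1457401963 = 17.1383519477
Denominator 16 − 1 = 15.
So the Richardson estimate is 1.1425567965.

1.142557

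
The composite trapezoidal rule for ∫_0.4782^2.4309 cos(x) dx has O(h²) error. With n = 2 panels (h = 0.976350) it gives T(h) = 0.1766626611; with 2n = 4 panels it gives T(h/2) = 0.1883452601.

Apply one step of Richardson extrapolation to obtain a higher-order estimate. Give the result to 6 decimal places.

Order 2 gives 2^r = 4 and 2^r − 1 = 3.
Numerator 4 × A(h/2) − A(h) = 4 × 0.1883452601 − 0.1766626611 = 0.5767183793
Divide by 2^2 − 1 = 3.
(4 × 0.1883452601 − 0.1766626611)/(4 − 1) = 0.1922394598

0.192239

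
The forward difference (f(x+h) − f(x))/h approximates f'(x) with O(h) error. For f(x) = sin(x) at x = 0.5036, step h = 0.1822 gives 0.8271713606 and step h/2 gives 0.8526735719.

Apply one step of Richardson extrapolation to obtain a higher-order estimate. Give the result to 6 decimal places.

0.878176

The method has order 1: 2^1 = 2.
2·0.8526735719 = 1.7053471438; subtract 0.8271713606 → 0.8781757832
Denominator 2 − 1 = 1.
Extrapolated: 0.8781757832 / 1 = 0.8781757832
Shift from A(h/2): +0.0255022113.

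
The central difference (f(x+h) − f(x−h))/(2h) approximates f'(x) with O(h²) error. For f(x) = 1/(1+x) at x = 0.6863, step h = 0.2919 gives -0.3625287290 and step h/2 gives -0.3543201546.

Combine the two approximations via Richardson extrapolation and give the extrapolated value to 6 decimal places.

With r = 2 the leading error scales as h^2, so the weight is 2^2 = 4.
A(h/2) − A(h) = -0.3543201546 − (-0.3625287290) = 0.0082085744
Divide by 2^2 − 1 = 3: 0.0082085744/3 = 0.0027361915
R = A(h/2) + (A(h/2) − A(h))/3 = -0.3543201546 + 0.0027361915 = -0.3515839631
Correction |R − A(h/2)| = 2.736e-03; gap |A(h/2) − A(h)| = 8.209e-03.

-0.351584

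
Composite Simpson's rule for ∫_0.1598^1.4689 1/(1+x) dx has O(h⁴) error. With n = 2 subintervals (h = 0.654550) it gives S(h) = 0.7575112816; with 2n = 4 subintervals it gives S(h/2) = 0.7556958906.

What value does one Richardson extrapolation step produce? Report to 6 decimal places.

With r = 4 the leading error scales as h^4, so the weight is 2^4 = 16.
16·0.7556958906 = 12.0911342496; 12.0911342496 − 0.7575112816 = 11.3336229680
11.3336229680 ÷ 15 = 0.7555748645

0.755575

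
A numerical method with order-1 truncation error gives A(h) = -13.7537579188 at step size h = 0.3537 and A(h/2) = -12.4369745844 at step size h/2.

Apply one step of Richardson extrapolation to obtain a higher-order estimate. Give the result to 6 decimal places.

Method order is 1; weight 2^1 = 2.
A(h/2) − A(h) = -12.4369745844 − (-13.7537579188) = 1.3167833344
Divide by 2^1 − 1 = 1: 1.3167833344/1 = 1.3167833344
R = A(h/2) + (A(h/2) − A(h))/1 = -12.4369745844 + 1.3167833344 = -11.1201912500
Shift from A(h/2): +1.3167833344.

-11.120191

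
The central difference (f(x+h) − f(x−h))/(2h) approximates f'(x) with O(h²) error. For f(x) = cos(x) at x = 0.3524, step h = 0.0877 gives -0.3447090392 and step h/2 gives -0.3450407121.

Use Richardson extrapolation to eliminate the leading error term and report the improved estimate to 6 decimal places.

-0.345151

The method has order 2: 2^2 = 4.
4×(-0.3450407121) − (-0.3447090392) = -1.0354538092
Divide by 2^2 − 1 = 3.
(-1.0354538092) ÷ 3 = -0.3451512697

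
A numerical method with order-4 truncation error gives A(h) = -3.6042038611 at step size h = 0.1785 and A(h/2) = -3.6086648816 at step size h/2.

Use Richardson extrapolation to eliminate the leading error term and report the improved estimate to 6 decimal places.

r = 4, so 2^r = 16.
Top: 16(-3.6086648816) − (-3.6042038611) = -54.1344342445
(16×(-3.6086648816) − (-3.6042038611))/(16 − 1) = -3.6089622830

-3.608962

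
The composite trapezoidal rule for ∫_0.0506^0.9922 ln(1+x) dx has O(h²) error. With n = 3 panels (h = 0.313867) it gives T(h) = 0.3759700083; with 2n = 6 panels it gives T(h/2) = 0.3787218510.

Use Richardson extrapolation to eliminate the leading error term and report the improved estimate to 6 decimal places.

r = 2, so 2^r = 4.
4 × 0.3787218510 = 1.5148874040; 1.5148874040 − 0.3759700083 = 1.1389173957
Denominator 4 − 1 = 3.
R = 1.1389173957/3 = 0.3796391319
Shift from A(h/2): +0.0009172809.

0.379639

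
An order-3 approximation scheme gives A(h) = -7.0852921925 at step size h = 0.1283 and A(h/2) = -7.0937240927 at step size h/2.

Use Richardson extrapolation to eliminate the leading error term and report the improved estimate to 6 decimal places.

Error is O(h^3); halving h shrinks it by 2^3 = 8.
8·(-7.0937240927) = -56.7497927416; subtract (-7.0852921925) → -49.6645005491
Extrapolated: (-49.6645005491) / 7 = -7.0949286499
Correction |R − A(h/2)| = 1.205e-03; gap |A(h/2) − A(h)| = 8.432e-03.

-7.094929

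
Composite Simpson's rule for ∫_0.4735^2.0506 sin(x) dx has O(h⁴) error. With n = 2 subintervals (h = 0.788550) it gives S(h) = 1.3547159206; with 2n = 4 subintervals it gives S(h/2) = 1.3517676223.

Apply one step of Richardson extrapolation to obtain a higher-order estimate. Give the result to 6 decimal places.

1.351571

With r = 4 the leading error scales as h^4, so the weight is 2^4 = 16.
Top: 16(1.3517676223) − (1.3547159206) = 20.2735660362
Divide by 2^4 − 1 = 15.
R = 20.2735660362/15 = 1.3515710691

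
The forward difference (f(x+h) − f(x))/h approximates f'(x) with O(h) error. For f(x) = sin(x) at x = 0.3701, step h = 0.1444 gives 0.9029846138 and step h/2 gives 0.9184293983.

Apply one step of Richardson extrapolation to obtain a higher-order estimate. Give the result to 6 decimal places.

0.933874

The method has order 1: 2^1 = 2.
2·0.9184293983 = 1.8368587966; subtract 0.9029846138 → 0.9338741828
(2·0.9184293983 − 0.9029846138)/(2 − 1) = 0.9338741828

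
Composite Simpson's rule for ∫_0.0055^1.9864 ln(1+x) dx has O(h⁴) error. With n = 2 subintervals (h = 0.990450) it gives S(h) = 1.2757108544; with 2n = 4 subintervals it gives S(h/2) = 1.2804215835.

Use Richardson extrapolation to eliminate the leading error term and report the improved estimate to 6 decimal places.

Leading term ∝ h^4; use weight 16 = 2^4.
Numerator 16×A(h/2) − A(h) = 16×1.2804215835 − 1.2757108544 = 19.2110344816
Denominator 16 − 1 = 15.
(16×1.2804215835 − 1.2757108544)/(16 − 1) = 1.2807356321
Correction |R − A(h/2)| = 3.140e-04; gap |A(h/2) − A(h)| = 4.711e-03.

1.280736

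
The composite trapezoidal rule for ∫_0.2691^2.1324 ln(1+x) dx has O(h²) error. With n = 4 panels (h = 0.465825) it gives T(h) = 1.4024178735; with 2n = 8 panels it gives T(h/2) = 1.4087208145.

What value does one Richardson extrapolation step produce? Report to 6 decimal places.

1.410822

Method order is 2; weight 2^2 = 4.
Top: 4(1.4087208145) − (1.4024178735) = 4.2324653845
Divide by 2^2 − 1 = 3.
R = 4.2324653845/3 = 1.4108217948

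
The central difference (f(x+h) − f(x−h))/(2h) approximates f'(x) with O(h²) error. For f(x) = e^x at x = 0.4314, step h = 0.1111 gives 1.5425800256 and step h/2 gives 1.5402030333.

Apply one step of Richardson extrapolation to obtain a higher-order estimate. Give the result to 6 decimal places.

1.539411

r = 2, so 2^r = 4.
4·1.5402030333 − 1.5425800256 = 4.6182321076
(4·1.5402030333 − 1.5425800256)/(4 − 1) = 1.5394107025
Correction |R − A(h/2)| = 7.923e-04; gap |A(h/2) − A(h)| = 2.377e-03.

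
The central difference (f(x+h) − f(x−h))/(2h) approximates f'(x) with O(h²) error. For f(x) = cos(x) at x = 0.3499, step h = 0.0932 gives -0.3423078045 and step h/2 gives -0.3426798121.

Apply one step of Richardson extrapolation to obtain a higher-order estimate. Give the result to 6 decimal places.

-0.342804

r = 2, so 2^r = 4.
Difference of the inputs: -0.3426798121 − (-0.3423078045) = -0.0003720076
Correction (A(h/2) − A(h))/(4 − 1) = (-0.0003720076)/3 = -0.0001240025
R = A(h/2) + (A(h/2) − A(h))/3 = -0.3426798121 − 0.0001240025 = -0.3428038146
Gap between inputs: 3.720e-04; correction applied: −0.0001240025.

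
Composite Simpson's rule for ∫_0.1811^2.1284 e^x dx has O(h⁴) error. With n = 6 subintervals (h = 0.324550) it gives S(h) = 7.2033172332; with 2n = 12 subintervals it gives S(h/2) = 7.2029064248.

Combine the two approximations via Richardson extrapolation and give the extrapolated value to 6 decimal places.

7.202879

Leading term ∝ h^4; use weight 16 = 2^4.
16 × 7.2029064248 = 115.2465027968; subtract 7.2033172332 → 108.0431855636
R = 108.0431855636/15 = 7.2028790376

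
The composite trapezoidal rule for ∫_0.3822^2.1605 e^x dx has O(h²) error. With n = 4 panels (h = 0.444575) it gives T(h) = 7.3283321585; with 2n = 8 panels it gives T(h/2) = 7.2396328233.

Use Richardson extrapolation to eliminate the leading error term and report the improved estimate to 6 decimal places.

Order 2 gives 2^r = 4 and 2^r − 1 = 3.
2^2*A(h/2) = 28.9585312932; minus A(h) gives 21.6301991347.
Denominator 4 − 1 = 3.
R = 21.6301991347/3 = 7.2100663782

7.210066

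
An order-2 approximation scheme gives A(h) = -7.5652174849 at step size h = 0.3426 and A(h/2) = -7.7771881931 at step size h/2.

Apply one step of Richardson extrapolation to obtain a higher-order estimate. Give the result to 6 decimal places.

-7.847845

r = 2: numerator weight 4, denominator 3.
2^2 × A(h/2) = -31.1087527724; minus A(h) gives -23.5435352875.
Divide by 2^2 − 1 = 3.
Result: -7.8478450958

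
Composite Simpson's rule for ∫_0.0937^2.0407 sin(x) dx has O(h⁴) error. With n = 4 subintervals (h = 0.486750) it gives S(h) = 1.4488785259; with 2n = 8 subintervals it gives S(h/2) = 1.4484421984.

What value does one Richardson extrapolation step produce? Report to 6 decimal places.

Method order is 4; weight 2^4 = 16.
16*1.4484421984 = 23.1750751744; 23.1750751744 − 1.4488785259 = 21.7261966485
Divide by 2^4 − 1 = 15.
21.7261966485 ÷ 15 = 1.4484131099
Correction |R − A(h/2)| = 2.909e-05; gap |A(h/2) − A(h)| = 4.363e-04.

1.448413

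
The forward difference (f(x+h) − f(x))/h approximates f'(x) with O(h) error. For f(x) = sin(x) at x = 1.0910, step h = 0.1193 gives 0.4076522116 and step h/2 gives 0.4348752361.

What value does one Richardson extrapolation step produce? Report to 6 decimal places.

Method order is 1; weight 2^1 = 2.
Weighted: 0.8697504722 − 0.4076522116 = 0.4620982606
R = 0.4620982606/1 = 0.4620982606
Gap between inputs: 2.722e-02; correction applied: +0.0272230245.

0.462098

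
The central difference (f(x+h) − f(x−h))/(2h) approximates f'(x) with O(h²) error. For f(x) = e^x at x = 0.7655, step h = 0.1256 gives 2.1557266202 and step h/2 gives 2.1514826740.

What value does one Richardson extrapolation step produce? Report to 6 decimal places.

2.150068

With r = 2 the leading error scales as h^2, so the weight is 2^2 = 4.
2^2 × A(h/2) = 8.6059306960; minus A(h) gives 6.4502040758.
Divide by 2^2 − 1 = 3.
6.4502040758 ÷ 3 = 2.1500680253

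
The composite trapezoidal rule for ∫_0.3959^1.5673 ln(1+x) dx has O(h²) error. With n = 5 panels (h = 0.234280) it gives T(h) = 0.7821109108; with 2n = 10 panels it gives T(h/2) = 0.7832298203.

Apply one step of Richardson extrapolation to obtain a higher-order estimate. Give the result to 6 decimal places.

r = 2: numerator weight 4, denominator 3.
2^2*A(h/2) = 3.1329192812; minus A(h) gives 2.3508083704.
Extrapolated: 2.3508083704 / 3 = 0.7836027901

0.783603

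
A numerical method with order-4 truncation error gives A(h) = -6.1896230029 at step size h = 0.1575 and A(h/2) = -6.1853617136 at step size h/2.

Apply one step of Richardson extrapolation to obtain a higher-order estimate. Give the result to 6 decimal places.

-6.185078

r = 4: numerator weight 16, denominator 15.
16·(-6.1853617136) − (-6.1896230029) = -92.7761644147
(-92.7761644147) ÷ 15 = -6.1850776276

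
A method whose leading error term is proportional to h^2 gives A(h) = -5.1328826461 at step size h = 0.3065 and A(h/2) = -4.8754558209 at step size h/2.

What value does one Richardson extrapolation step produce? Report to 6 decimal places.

-4.789647

Method order is 2; weight 2^2 = 4.
4×(-4.8754558209) − (-5.1328826461) = -14.3689406375
(4×(-4.8754558209) − (-5.1328826461))/(4 − 1) = -4.7896468792
Gap between inputs: 2.574e-01; correction applied: +0.0858089417.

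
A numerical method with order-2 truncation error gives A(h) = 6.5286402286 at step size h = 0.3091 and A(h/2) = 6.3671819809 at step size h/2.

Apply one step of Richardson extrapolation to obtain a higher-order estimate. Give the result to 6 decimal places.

Order 2 gives 2^r = 4 and 2^r − 1 = 3.
4*6.3671819809 = 25.4687279236; subtract 6.5286402286 → 18.9400876950
Divide by 2^2 − 1 = 3.
Extrapolated: 18.9400876950 / 3 = 6.3133625650
Shift from A(h/2): −0.0538194159.

6.313363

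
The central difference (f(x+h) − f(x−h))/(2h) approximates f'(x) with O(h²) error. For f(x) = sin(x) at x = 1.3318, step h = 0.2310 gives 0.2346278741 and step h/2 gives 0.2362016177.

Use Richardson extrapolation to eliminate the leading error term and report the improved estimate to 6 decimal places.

With r = 2 the leading error scales as h^2, so the weight is 2^2 = 4.
A(h/2) − A(h) = 0.2362016177 − 0.2346278741 = 0.0015737436
Divide by 2^2 − 1 = 3: 0.0015737436/3 = 0.0005245812
R = A(h/2) + (A(h/2) − A(h))/3 = 0.2362016177 + 0.0005245812 = 0.2367261989
Shift from A(h/2): +0.0005245812.

0.236726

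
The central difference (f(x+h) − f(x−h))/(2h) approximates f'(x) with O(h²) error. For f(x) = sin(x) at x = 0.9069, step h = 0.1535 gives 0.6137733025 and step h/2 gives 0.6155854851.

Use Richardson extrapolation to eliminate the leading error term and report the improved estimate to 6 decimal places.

r = 2: numerator weight 4, denominator 3.
Top: 4(0.6155854851) − (0.6137733025) = 1.8485686379
R = 1.8485686379/3 = 0.6161895460
Shift from A(h/2): +0.0006040609.

0.616190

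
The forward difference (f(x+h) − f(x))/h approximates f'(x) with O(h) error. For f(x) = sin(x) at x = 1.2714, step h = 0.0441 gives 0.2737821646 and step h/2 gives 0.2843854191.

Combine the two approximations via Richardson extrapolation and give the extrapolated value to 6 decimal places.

0.294989

Error is O(h^1); halving h shrinks it by 2^1 = 2.
2·0.2843854191 − 0.2737821646 = 0.2949886736
Divide by 2^1 − 1 = 1.
(2·0.2843854191 − 0.2737821646)/(2 − 1) = 0.2949886736
Correction |R − A(h/2)| = 1.060e-02; gap |A(h/2) − A(h)| = 1.060e-02.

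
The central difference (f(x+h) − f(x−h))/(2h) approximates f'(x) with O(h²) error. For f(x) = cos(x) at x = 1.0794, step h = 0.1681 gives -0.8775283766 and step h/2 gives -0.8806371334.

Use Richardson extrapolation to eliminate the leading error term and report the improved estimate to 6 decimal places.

With r = 2 the leading error scales as h^2, so the weight is 2^2 = 4.
Top: 4(-0.8806371334) − (-0.8775283766) = -2.6450201570
Denominator 4 − 1 = 3.
Extrapolated: (-2.6450201570) / 3 = -0.8816733857

-0.881673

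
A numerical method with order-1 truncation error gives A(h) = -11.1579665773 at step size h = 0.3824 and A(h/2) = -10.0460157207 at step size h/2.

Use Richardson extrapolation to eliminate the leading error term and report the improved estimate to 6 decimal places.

-8.934065

Error is O(h^1); halving h shrinks it by 2^1 = 2.
A(h/2) − A(h) = -10.0460157207 − (-11.1579665773) = 1.1119508566
Correction (A(h/2) − A(h))/(2 − 1) = 1.1119508566/1 = 1.1119508566
R = -10.0460157207 + 1.1119508566 = -8.9340648641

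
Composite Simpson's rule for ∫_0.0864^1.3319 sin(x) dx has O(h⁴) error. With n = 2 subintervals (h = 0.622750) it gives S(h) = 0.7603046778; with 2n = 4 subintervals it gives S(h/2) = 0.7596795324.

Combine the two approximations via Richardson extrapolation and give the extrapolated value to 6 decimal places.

0.759638

Order 4 gives 2^r = 16 and 2^r − 1 = 15.
Top: 16(0.7596795324) − (0.7603046778) = 11.3945678406
Divide by 2^4 − 1 = 15.
R = 11.3945678406/15 = 0.7596378560
Shift from A(h/2): −0.0000416764.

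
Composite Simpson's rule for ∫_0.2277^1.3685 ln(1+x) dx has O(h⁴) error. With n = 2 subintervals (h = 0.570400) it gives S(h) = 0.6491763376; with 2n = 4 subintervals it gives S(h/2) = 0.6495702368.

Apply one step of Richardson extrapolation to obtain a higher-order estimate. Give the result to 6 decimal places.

Leading term ∝ h^4; use weight 16 = 2^4.
Weighted: 10.3931237888 − 0.6491763376 = 9.7439474512
Divide by 2^4 − 1 = 15.
R = 9.7439474512/15 = 0.6495964967

0.649596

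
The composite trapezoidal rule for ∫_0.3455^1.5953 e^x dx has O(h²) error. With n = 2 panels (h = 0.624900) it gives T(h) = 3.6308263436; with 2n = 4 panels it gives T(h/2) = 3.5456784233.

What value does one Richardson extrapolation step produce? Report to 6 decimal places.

3.517296

Error is O(h^2); halving h shrinks it by 2^2 = 4.
4×3.5456784233 = 14.1827136932; 14.1827136932 − 3.6308263436 = 10.5518873496
Denominator 4 − 1 = 3.
Extrapolated: 10.5518873496 / 3 = 3.5172957832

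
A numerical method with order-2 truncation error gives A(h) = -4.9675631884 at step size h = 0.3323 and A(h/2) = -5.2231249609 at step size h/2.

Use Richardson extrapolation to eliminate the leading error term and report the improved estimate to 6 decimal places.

Order 2 gives 2^r = 4 and 2^r − 1 = 3.
A(h/2) − A(h) = -5.2231249609 − (-4.9675631884) = -0.2555617725
Correction (A(h/2) − A(h))/(4 − 1) = (-0.2555617725)/3 = -0.0851872575
R = -5.2231249609 − 0.0851872575 = -5.3083122184

-5.308312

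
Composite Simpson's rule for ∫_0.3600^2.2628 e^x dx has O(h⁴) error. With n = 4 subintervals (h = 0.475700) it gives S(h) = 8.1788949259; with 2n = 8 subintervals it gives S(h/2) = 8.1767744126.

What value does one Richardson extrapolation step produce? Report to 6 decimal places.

r = 4, so 2^r = 16.
16·8.1767744126 − 8.1788949259 = 122.6494956757
Divide by 2^4 − 1 = 15.
Extrapolated: 122.6494956757 / 15 = 8.1766330450

8.176633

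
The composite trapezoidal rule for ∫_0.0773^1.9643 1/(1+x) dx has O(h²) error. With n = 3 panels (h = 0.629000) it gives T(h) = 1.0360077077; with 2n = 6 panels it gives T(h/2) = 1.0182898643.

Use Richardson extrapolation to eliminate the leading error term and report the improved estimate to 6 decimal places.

Order 2 gives 2^r = 4 and 2^r − 1 = 3.
4·1.0182898643 − 1.0360077077 = 3.0371517495
Divide by 2^2 − 1 = 3.
Result: 1.0123839165

1.012384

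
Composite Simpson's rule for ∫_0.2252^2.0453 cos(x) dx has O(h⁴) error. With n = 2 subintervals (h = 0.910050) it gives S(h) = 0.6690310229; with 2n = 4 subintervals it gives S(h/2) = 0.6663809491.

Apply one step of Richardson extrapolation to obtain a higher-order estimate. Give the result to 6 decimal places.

Leading term ∝ h^4; use weight 16 = 2^4.
16×0.6663809491 = 10.6620951856; 10.6620951856 − 0.6690310229 = 9.9930641627
Extrapolated: 9.9930641627 / 15 = 0.6662042775
Gap between inputs: 2.650e-03; correction applied: −0.0001766716.

0.666204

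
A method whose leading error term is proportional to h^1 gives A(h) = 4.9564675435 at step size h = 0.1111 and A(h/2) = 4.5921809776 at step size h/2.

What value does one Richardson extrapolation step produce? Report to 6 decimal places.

4.227894

Order 1 gives 2^r = 2 and 2^r − 1 = 1.
2×4.5921809776 = 9.1843619552; subtract 4.9564675435 → 4.2278944117
R = 4.2278944117/1 = 4.2278944117
Correction |R − A(h/2)| = 3.643e-01; gap |A(h/2) − A(h)| = 3.643e-01.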